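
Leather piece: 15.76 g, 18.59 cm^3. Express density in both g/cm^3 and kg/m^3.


Density = 15.76 / 18.59 = 0.848 g/cm^3
Convert: 0.848 x 1000 = 848 kg/m^3


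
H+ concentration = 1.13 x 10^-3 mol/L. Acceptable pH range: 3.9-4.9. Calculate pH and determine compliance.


pH = 2.95
Compliant: No

pH = -log10(1.13 x 10^-3) = 2.95
Range: 3.9 to 4.9
Compliant: No


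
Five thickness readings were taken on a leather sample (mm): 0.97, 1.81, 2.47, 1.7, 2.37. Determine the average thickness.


1.86 mm

Sum = 0.97 + 1.81 + 2.47 + 1.7 + 2.37 = 9.32
Average = 9.32 / 5 = 1.86 mm


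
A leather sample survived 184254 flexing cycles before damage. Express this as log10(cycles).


log10(184254) = 5.27


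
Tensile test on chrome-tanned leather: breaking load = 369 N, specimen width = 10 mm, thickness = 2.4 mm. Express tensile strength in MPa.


Cross-section = 10 x 2.4 = 24.0 mm^2
TS = 369 / 24.0 = 15.38 MPa
(1 N/mm^2 = 1 MPa)


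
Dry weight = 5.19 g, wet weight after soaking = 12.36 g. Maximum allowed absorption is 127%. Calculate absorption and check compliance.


Absorption = 138.2%
Compliant: No

WA = (12.36 - 5.19) / 5.19 x 100 = 138.2%
Maximum allowed: 127%
Compliant: No


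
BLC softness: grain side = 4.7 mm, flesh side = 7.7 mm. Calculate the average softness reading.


6.20 mm


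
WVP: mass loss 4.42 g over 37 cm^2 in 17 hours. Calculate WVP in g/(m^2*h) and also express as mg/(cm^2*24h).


WVP = 70.27 g/(m^2*h)
Daily rate = 168.65 mg/(cm^2*24h)


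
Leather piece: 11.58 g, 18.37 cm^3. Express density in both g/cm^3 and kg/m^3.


Density = 11.58 / 18.37 = 0.630 g/cm^3
Convert: 0.630 x 1000 = 630 kg/m^3


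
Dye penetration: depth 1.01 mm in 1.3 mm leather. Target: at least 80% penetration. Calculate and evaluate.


Penetration = 77.7%
Meets target: No

Penetration = 1.01 / 1.3 x 100 = 77.7%
Target: 80%
Meets target: No


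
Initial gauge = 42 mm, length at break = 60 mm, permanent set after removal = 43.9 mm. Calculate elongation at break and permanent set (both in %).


Elongation at break = (60 - 42) / 42 x 100 = 42.9%
Permanent set = (43.9 - 42) / 42 x 100 = 4.5%


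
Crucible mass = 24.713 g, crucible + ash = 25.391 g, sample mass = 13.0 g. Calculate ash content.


Ash mass = 0.678 g
Ash content = 5.22%

Ash mass = 25.391 - 24.713 = 0.678 g
Ash% = 0.678 / 13.0 x 100 = 5.22%


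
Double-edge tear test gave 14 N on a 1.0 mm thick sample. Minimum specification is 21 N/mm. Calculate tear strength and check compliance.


Tear strength = 14.0 N/mm
Compliant: No


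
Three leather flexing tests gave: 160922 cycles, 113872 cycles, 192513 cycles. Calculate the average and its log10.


Average = 155769 cycles
log10 = 5.19

Average = (160922 + 113872 + 192513) / 3 = 155769 cycles
log10(155769) = 5.19


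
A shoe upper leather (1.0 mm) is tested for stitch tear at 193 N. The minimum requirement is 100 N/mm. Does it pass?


STS = 193 / 1.0 = 193.0 N/mm
Minimum required: 100 N/mm
Passes: Yes


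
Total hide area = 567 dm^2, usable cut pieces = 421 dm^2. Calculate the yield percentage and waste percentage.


Yield = 421 / 567 x 100 = 74.3%
Waste = 567 - 421 = 146 dm^2
Waste% = 100 - 74.3 = 25.7%


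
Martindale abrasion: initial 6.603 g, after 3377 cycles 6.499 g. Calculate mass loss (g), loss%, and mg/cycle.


Loss = 6.603 - 6.499 = 0.104 g
Loss% = 0.104 / 6.603 x 100 = 1.58%
Rate = 0.104 / 3377 x 1000 = 0.031 mg/cycle


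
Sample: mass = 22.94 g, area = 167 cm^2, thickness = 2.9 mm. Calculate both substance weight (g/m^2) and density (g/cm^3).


Substance weight = 1373.7 g/m^2
Density = 0.474 g/cm^3


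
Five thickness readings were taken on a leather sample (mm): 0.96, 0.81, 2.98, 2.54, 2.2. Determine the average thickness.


Sum = 0.96 + 0.81 + 2.98 + 2.54 + 2.2 = 9.49
Average = 9.49 / 5 = 1.90 mm


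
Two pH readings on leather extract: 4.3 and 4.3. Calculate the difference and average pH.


Difference = 0.0
Average pH = 4.30

Difference = |4.3 - 4.3| = 0.0
Average = (4.3 + 4.3) / 2 = 4.30


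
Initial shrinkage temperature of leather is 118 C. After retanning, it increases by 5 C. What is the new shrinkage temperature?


New Ts = 118 + 5 = 123 C


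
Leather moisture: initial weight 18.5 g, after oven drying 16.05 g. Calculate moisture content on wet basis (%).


Moisture = 18.5 - 16.05 = 2.45 g
MC = 2.45 / 18.5 x 100 = 13.2%


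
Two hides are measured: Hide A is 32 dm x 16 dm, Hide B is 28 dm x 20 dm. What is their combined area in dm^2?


Hide A area = 32 x 16 = 512 dm^2
Hide B area = 28 x 20 = 560 dm^2
Total = 512 + 560 = 1072 dm^2


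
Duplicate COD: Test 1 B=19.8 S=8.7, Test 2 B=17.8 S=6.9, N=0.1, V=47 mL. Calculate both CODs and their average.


COD1 = (19.8 - 8.7) x 0.1 x 8000 / 47 = 188.9 mg/L
COD2 = (17.8 - 6.9) x 0.1 x 8000 / 47 = 185.5 mg/L
Average = (188.9 + 185.5) / 2 = 187.2 mg/L


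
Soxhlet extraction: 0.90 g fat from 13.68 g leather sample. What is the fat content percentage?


Fat content = 0.90 / 13.68 x 100
Fat = 6.6%


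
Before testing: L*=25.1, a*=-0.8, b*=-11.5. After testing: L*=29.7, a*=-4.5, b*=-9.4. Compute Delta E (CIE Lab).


dL = 29.7 - 25.1 = 4.6
da = -4.5 - (-0.8) = -3.7
db = -9.4 - (-11.5) = 2.1
dE = sqrt((4.6)^2 + (-3.7)^2 + (2.1)^2) = 6.27


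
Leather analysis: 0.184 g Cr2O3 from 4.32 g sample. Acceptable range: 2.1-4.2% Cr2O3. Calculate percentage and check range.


Cr2O3% = 0.184 / 4.32 x 100 = 4.26%
Acceptable range: 2.1 to 4.2%
Within range: No


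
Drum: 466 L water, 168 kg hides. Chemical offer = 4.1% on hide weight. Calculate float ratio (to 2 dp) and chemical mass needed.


Float ratio = 2.77
Chemical needed = 6.888 kg

Float ratio = 466 / 168 = 2.77
Chemical = 168 x 4.1 / 100 = 6.888 kg


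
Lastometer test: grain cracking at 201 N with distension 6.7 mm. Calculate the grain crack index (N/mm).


30.0 N/mm

Grain crack index = force / distension
Index = 201 / 6.7 = 30.0 N/mm


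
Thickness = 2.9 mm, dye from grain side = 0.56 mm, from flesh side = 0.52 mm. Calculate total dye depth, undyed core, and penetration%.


Total dyed = 0.56 + 0.52 = 1.08 mm
Undyed core = 2.9 - 1.08 = 1.82 mm
Penetration = 1.08 / 2.9 x 100 = 37.2%


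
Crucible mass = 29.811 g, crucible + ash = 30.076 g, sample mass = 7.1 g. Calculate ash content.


Ash mass = 0.265 g
Ash content = 3.73%

Ash mass = 30.076 - 29.811 = 0.265 g
Ash% = 0.265 / 7.1 x 100 = 3.73%


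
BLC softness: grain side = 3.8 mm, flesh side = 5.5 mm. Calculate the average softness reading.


4.65 mm

Average = (3.8 + 5.5) / 2
Average = 4.65 mm


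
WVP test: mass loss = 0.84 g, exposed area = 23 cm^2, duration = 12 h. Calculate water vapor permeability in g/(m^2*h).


WVP = mass_loss / (area x time) x 10000
WVP = 0.84 / (23 x 12) x 10000
WVP = 0.84 / 276 x 10000 = 30.43 g/(m^2*h)


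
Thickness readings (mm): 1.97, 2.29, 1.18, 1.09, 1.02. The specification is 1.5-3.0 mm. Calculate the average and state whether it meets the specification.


Average = 1.51 mm
Within specification: Yes

Sum = 7.55
Average = 7.55 / 5 = 1.51 mm
Specification range: 1.5 to 3.0 mm
Within spec: Yes


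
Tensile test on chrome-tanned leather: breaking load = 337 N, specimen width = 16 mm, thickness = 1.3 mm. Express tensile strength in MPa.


Cross-section = 16 x 1.3 = 20.8 mm^2
TS = 337 / 20.8 = 16.20 MPa
(1 N/mm^2 = 1 MPa)


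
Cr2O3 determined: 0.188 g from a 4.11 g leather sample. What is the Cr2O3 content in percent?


Cr2O3% = 0.188 / 4.11 x 100
Cr2O3% = 4.57%


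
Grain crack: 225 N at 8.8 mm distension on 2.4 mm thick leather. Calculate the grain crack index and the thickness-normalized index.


Crack index = 25.6 N/mm
Normalized index = 10.7 N/mm per mm

Crack index = 225 / 8.8 = 25.6 N/mm
Normalized = 25.6 / 2.4 = 10.7 N/mm per mm


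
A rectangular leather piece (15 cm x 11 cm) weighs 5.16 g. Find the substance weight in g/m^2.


Area = 15 x 11 = 165 cm^2
SW = 5.16 / 165 x 10000 = 312.7 g/m^2


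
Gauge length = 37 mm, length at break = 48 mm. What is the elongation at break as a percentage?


Extension = 48 - 37 = 11 mm
Elongation = 11 / 37 x 100 = 29.7%


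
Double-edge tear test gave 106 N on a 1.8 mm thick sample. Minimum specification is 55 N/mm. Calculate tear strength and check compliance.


Tear strength = 106 / 1.8 = 58.9 N/mm
Required minimum = 55 N/mm
Compliant: Yes


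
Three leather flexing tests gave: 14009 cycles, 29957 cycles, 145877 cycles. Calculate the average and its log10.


Average = 63281 cycles
log10 = 4.80

Average = (14009 + 29957 + 145877) / 3 = 63281 cycles
log10(63281) = 4.80


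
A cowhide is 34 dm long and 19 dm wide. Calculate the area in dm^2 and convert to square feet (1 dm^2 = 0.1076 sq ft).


646 dm^2
69.51 sq ft

Area = 34 x 19 = 646 dm^2
Conversion: 646 x 0.1076 = 69.51 sq ft


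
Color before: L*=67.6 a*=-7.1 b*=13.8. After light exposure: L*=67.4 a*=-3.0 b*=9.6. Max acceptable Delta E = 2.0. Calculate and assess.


Delta E = 5.87
Passes: No

dL = -0.2, da = 4.1, db = -4.2
dE = sqrt((-0.2)^2 + (4.1)^2 + (-4.2)^2) = 5.87
Max = 2.0
Passes: No


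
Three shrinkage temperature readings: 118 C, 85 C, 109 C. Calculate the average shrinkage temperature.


Average = (118 + 85 + 109) / 3
Average = 312 / 3 = 104.0 C


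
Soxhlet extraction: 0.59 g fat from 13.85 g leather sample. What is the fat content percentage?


4.3%


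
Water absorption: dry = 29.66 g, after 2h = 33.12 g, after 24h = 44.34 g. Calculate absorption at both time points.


2h absorption = 11.7%
24h absorption = 49.5%

WA (2h) = (33.12 - 29.66) / 29.66 x 100 = 11.7%
WA (24h) = (44.34 - 29.66) / 29.66 x 100 = 49.5%


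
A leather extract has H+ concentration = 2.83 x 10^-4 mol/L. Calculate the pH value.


pH = 3.55

pH = -log10[H+]
pH = -log10(2.83 x 10^-4) = 3.55


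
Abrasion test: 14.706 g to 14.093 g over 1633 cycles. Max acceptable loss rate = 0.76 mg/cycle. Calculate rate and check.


Loss = 14.706 - 14.093 = 0.613 g
Rate = 0.613 g / 1633 cycles x 1000 = 0.375 mg/cycle
Max = 0.76 mg/cycle
Passes: Yes


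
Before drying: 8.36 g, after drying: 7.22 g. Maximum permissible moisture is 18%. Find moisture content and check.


Moisture content = 13.6%
Acceptable: Yes

MC = (8.36 - 7.22) / 8.36 x 100 = 13.6%
Maximum: 18%
Acceptable: Yes


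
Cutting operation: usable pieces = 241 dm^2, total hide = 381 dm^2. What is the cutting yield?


Yield = usable / total x 100
Yield = 241 / 381 x 100 = 63.3%


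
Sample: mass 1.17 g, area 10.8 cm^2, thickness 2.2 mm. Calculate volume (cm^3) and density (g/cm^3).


Volume = 2.376 cm^3
Density = 0.492 g/cm^3

Thickness in cm = 2.2 / 10 = 0.22 cm
Volume = 10.8 x 0.22 = 2.376 cm^3
Density = 1.17 / 2.376 = 0.492 g/cm^3


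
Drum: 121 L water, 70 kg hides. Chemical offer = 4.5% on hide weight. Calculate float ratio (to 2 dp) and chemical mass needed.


Float ratio = 1.73
Chemical needed = 3.15 kg

Float ratio = 121 / 70 = 1.73
Chemical = 70 x 4.5 / 100 = 3.15 kg


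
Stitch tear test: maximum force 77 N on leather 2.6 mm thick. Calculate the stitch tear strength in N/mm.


29.6 N/mm


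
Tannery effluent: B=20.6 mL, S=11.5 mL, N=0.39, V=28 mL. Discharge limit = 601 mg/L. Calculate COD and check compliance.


COD = 1014.0 mg/L
Compliant: No


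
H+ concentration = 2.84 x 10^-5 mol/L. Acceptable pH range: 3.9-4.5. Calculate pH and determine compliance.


pH = 4.55
Compliant: No


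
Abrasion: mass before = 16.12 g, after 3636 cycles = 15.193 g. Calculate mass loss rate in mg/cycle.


0.255 mg/cycle

Mass loss = 16.12 - 15.193 = 0.927 g
Rate = 0.927 / 3636 x 1000 = 0.255 mg/cycle


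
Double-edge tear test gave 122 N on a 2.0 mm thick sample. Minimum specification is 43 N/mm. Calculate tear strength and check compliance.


Tear strength = 61.0 N/mm
Compliant: Yes

Tear strength = 122 / 2.0 = 61.0 N/mm
Required minimum = 43 N/mm
Compliant: Yes


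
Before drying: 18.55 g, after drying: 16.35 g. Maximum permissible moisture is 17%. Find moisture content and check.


Moisture content = 11.9%
Acceptable: Yes


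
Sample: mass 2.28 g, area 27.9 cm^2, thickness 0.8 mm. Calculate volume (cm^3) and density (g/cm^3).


Volume = 2.232 cm^3
Density = 1.022 g/cm^3

Thickness in cm = 0.8 / 10 = 0.08 cm
Volume = 27.9 x 0.08 = 2.232 cm^3
Density = 2.28 / 2.232 = 1.022 g/cm^3


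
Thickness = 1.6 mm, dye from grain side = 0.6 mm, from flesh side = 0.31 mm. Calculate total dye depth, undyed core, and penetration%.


Total dyed = 0.6 + 0.31 = 0.91 mm
Undyed core = 1.6 - 0.91 = 0.69 mm
Penetration = 0.91 / 1.6 x 100 = 56.9%


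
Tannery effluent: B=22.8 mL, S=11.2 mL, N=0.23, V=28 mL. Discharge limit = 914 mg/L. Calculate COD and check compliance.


COD = 762.3 mg/L
Compliant: Yes

COD = (22.8 - 11.2) x 0.23 x 8000 / 28 = 762.3 mg/L
Limit: 914 mg/L
Compliant: Yes


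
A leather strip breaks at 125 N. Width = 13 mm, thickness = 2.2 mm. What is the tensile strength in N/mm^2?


4.37 N/mm^2

Cross-sectional area = 13 x 2.2 = 28.6 mm^2
Tensile strength = 125 / 28.6 = 4.37 N/mm^2


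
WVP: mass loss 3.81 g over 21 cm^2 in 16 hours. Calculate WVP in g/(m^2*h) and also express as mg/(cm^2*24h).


WVP = 3.81 / (21 x 16) x 10000 = 113.39 g/(m^2*h)
Mass loss in mg = 3.81 x 1000 = 3810 mg
Per cm^2 per 24h in mg: 3810 x 24 / (21 x 16) = 91440 / 336 = 272.14 mg/(cm^2*24h)


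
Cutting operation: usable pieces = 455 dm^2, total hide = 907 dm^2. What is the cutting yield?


50.2%

Yield = usable / total x 100
Yield = 455 / 907 x 100 = 50.2%


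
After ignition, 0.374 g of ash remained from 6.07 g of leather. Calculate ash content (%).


Ash% = 0.374 / 6.07 x 100
Ash% = 6.16%


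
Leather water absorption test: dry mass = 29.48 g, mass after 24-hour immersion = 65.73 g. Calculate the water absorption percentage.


Water absorbed = 65.73 - 29.48 = 36.25 g
WA% = 36.25 / 29.48 x 100 = 123.0%


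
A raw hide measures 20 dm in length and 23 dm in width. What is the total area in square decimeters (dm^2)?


460 dm^2

Area = length x width
Area = 20 x 23 = 460 dm^2


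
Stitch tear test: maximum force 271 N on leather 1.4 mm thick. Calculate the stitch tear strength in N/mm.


Stitch tear strength = force / thickness
STS = 271 / 1.4 = 193.6 N/mm


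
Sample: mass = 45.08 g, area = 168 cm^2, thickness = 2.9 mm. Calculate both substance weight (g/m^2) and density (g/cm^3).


SW = 45.08 / 168 x 10000 = 2683.3 g/m^2
Volume = 168 x 2.9 / 10 = 48.72 cm^3
Density = 45.08 / 48.72 = 0.925 g/cm^3


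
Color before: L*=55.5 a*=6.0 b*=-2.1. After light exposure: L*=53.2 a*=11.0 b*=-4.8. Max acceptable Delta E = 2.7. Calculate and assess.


Delta E = 6.13
Passes: No


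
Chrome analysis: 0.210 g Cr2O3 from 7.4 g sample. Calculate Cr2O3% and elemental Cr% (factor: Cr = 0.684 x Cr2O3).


Cr2O3% = 0.210 / 7.4 x 100 = 2.84%
Cr% = 2.84 x 0.684 = 1.94%


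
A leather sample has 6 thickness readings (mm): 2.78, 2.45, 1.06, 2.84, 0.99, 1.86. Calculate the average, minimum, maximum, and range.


Sum = 11.98
Average = 11.98 / 6 = 2.00 mm
Minimum = 0.99 mm
Maximum = 2.84 mm
Range = 2.84 - 0.99 = 1.85 mm


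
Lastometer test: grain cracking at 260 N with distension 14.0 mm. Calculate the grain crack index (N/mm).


Grain crack index = force / distension
Index = 260 / 14.0 = 18.6 N/mm


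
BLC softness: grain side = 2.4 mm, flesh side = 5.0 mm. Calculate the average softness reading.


Average = (2.4 + 5.0) / 2
Average = 3.70 mm


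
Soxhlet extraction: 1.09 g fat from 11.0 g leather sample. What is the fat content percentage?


Fat content = 1.09 / 11.0 x 100
Fat = 9.9%


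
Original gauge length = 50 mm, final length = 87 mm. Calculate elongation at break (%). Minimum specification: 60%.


Extension = 87 - 50 = 37 mm
Elongation = 37 / 50 x 100 = 74.0%
Minimum required: 60%
Meets specification: Yes


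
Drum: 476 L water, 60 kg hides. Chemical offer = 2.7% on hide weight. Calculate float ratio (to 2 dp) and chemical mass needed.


Float ratio = 7.93
Chemical needed = 1.62 kg

Float ratio = 476 / 60 = 7.93
Chemical = 60 x 2.7 / 100 = 1.62 kg


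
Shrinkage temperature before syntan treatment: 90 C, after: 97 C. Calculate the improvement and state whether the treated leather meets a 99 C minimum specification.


Improvement = 97 - 90 = 7 C
Spec check: 97 C >= 99 C? No


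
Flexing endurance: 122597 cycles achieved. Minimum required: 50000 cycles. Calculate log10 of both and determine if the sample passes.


log10(122597) = 5.09
log10(50000) = 4.70
Passes: Yes


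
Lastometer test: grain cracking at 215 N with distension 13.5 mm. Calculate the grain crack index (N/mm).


15.9 N/mm

Grain crack index = force / distension
Index = 215 / 13.5 = 15.9 N/mm


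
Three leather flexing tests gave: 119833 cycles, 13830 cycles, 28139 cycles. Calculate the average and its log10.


Average = (119833 + 13830 + 28139) / 3 = 53934 cycles
log10(53934) = 4.73


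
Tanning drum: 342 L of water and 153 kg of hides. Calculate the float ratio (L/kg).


2.2


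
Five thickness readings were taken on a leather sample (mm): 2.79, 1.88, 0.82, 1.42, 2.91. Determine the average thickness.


Sum = 2.79 + 1.88 + 0.82 + 1.42 + 2.91 = 9.82
Average = 9.82 / 5 = 1.96 mm


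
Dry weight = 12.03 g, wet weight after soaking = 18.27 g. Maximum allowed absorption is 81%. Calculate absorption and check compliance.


WA = (18.27 - 12.03) / 12.03 x 100 = 51.9%
Maximum allowed: 81%
Compliant: Yes


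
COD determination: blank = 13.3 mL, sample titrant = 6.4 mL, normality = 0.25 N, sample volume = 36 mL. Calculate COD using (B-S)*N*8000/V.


COD = (13.3 - 6.4) x 0.25 x 8000 / 36
COD = 6.9 x 0.25 x 8000 / 36
COD = 383.3 mg/L


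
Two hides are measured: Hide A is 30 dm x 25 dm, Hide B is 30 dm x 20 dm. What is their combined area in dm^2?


Hide A area = 30 x 25 = 750 dm^2
Hide B area = 30 x 20 = 600 dm^2
Total = 750 + 600 = 1350 dm^2


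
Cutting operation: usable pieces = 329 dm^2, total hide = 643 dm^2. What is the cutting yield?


Yield = usable / total x 100
Yield = 329 / 643 x 100 = 51.2%


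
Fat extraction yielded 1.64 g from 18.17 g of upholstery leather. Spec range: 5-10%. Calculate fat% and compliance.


Fat content = 9.0%
Compliant: Yes

Fat% = 1.64 / 18.17 x 100 = 9.0%
Spec range: 5-10%
Compliant: Yes


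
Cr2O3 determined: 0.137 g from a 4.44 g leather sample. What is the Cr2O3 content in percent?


3.09%


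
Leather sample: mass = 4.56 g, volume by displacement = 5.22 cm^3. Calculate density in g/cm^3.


0.874 g/cm^3


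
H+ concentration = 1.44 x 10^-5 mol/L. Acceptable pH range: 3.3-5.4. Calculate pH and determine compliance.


pH = 4.84
Compliant: Yes


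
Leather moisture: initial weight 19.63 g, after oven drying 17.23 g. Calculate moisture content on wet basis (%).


Moisture = 19.63 - 17.23 = 2.40 g
MC = 2.40 / 19.63 x 100 = 12.2%


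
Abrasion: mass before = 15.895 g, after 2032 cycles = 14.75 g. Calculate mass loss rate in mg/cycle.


Mass loss = 15.895 - 14.75 = 1.145 g
Rate = 1.145 / 2032 x 1000 = 0.563 mg/cycle


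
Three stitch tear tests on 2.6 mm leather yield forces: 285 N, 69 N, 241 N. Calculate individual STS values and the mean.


STS1 = 109.6 N/mm
STS2 = 26.5 N/mm
STS3 = 92.7 N/mm
Mean = 76.3 N/mm

STS1 = 285 / 2.6 = 109.6 N/mm
STS2 = 69 / 2.6 = 26.5 N/mm
STS3 = 241 / 2.6 = 92.7 N/mm
Mean = (109.6 + 26.5 + 92.7) / 3 = 76.3 N/mm


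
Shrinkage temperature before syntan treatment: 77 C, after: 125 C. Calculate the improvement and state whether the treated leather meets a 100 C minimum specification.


Improvement = 48 C
Meets 100 C spec: Yes

Improvement = 125 - 77 = 48 C
Spec check: 125 C >= 100 C? Yes


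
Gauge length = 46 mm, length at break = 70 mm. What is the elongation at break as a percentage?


Extension = 70 - 46 = 24 mm
Elongation = 24 / 46 x 100 = 52.2%


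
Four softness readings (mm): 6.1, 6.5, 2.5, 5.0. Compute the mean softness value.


Sum = 6.1 + 6.5 + 2.5 + 5.0
Mean = 20.1 / 4 = 5.03 mm


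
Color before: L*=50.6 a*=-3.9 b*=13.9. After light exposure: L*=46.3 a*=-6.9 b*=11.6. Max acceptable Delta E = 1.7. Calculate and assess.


dL = -4.3, da = -3.0, db = -2.3
dE = sqrt((-4.3)^2 + (-3.0)^2 + (-2.3)^2) = 5.73
Max = 1.7
Passes: No


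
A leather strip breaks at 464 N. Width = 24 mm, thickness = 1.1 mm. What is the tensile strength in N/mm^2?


Cross-sectional area = 24 x 1.1 = 26.4 mm^2
Tensile strength = 464 / 26.4 = 17.58 N/mm^2


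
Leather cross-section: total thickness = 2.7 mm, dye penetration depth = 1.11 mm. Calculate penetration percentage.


41.1%


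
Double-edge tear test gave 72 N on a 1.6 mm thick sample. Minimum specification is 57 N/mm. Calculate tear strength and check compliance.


Tear strength = 72 / 1.6 = 45.0 N/mm
Required minimum = 57 N/mm
Compliant: No


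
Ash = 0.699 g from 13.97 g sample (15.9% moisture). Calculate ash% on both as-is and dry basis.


As-is ash = 5.00%
Dry-basis ash = 5.95%


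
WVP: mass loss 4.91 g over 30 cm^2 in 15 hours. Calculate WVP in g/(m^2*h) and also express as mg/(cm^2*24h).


WVP = 4.91 / (30 x 15) x 10000 = 109.11 g/(m^2*h)
Mass loss in mg = 4.91 x 1000 = 4910 mg
Per cm^2 per 24h in mg: 4910 x 24 / (30 x 15) = 117840 / 450 = 261.87 mg/(cm^2*24h)


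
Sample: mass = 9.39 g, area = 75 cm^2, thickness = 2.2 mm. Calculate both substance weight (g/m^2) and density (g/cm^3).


SW = 9.39 / 75 x 10000 = 1252.0 g/m^2
Volume = 75 x 2.2 / 10 = 16.50 cm^3
Density = 9.39 / 16.50 = 0.569 g/cm^3


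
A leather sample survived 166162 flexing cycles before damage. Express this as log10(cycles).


log10(166162) = 5.22


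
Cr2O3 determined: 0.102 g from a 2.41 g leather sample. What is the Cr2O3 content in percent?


4.23%


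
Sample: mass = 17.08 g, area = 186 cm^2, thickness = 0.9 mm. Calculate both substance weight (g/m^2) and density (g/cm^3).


SW = 17.08 / 186 x 10000 = 918.3 g/m^2
Volume = 186 x 0.9 / 10 = 16.74 cm^3
Density = 17.08 / 16.74 = 1.020 g/cm^3


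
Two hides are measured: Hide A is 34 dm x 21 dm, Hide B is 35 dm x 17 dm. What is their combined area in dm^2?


Hide A area = 34 x 21 = 714 dm^2
Hide B area = 35 x 17 = 595 dm^2
Total = 714 + 595 = 1309 dm^2


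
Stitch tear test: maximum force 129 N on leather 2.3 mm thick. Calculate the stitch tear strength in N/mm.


Stitch tear strength = force / thickness
STS = 129 / 2.3 = 56.1 N/mm


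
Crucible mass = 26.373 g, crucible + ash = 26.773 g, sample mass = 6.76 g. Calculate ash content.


Ash mass = 0.400 g
Ash content = 5.92%

Ash mass = 26.773 - 26.373 = 0.400 g
Ash% = 0.400 / 6.76 x 100 = 5.92%


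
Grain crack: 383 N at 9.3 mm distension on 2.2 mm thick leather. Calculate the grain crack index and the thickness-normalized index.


Crack index = 383 / 9.3 = 41.2 N/mm
Normalized = 41.2 / 2.2 = 18.7 N/mm per mm


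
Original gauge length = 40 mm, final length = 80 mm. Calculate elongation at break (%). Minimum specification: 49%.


Extension = 80 - 40 = 40 mm
Elongation = 40 / 40 x 100 = 100.0%
Minimum required: 49%
Meets specification: Yes


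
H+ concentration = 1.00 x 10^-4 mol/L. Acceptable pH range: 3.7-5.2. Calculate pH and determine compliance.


pH = 4.00
Compliant: Yes


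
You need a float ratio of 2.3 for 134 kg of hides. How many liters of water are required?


308.2 L

Water = hide weight x target ratio
Water = 134 x 2.3 = 308.2 L


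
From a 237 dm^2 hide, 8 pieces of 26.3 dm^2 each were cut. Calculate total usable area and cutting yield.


Total usable = 8 x 26.3 = 210.4 dm^2
Yield = 210.4 / 237 x 100 = 88.8%


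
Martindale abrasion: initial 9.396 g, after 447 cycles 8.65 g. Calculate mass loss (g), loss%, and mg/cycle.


Loss = 9.396 - 8.65 = 0.746 g
Loss% = 0.746 / 9.396 x 100 = 7.94%
Rate = 0.746 / 447 x 1000 = 1.669 mg/cycle


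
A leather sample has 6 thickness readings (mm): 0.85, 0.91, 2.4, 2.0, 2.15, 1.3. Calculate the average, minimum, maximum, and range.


Average = 1.60 mm
Min = 0.85 mm
Max = 2.4 mm
Range = 1.55 mm


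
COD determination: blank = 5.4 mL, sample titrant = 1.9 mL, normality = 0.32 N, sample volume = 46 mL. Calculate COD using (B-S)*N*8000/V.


194.8 mg/L

COD = (5.4 - 1.9) x 0.32 x 8000 / 46
COD = 3.5 x 0.32 x 8000 / 46
COD = 194.8 mg/L


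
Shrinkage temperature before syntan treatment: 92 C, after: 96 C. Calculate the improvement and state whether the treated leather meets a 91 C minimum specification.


Improvement = 96 - 92 = 4 C
Spec check: 96 C >= 91 C? Yes


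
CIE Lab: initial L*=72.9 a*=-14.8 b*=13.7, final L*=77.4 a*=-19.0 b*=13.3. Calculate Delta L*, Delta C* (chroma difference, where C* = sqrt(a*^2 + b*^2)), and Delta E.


Delta L* = 77.4 - 72.9 = 4.5
C1* = sqrt((-14.8)^2 + (13.7)^2) = 20.168
C2* = sqrt((-19.0)^2 + (13.3)^2) = 23.192
Delta C* = 23.192 - 20.168 = 3.02
Delta E = sqrt((4.5)^2 + (-4.2)^2 + (-0.4)^2) = 6.17


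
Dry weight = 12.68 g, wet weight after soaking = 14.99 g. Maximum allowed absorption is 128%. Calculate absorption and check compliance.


WA = (14.99 - 12.68) / 12.68 x 100 = 18.2%
Maximum allowed: 128%
Compliant: Yes


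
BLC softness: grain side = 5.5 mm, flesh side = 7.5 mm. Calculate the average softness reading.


6.50 mm

Average = (5.5 + 7.5) / 2
Average = 6.50 mm


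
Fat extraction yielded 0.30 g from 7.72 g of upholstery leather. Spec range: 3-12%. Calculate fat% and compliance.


Fat% = 0.30 / 7.72 x 100 = 3.9%
Spec range: 3-12%
Compliant: Yes


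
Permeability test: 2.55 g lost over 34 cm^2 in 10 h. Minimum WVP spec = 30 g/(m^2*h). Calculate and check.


WVP = 2.55 / (34 x 10) x 10000 = 75.00 g/(m^2*h)
Minimum: 30 g/(m^2*h)
Meets spec: Yes


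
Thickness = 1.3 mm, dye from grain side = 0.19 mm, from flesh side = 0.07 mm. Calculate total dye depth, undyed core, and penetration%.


Total dyed = 0.19 + 0.07 = 0.26 mm
Undyed core = 1.3 - 0.26 = 1.04 mm
Penetration = 0.26 / 1.3 x 100 = 20.0%


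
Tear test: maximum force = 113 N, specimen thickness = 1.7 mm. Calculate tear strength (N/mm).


Tear strength = force / thickness
Tear = 113 / 1.7 = 66.5 N/mm


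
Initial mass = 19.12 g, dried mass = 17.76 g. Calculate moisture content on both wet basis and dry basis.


Wet basis = 7.1%
Dry basis = 7.7%

Moisture lost = 19.12 - 17.76 = 1.36 g
Wet basis MC = 1.36 / 19.12 x 100 = 7.1%
Dry basis MC = 1.36 / 17.76 x 100 = 7.7%


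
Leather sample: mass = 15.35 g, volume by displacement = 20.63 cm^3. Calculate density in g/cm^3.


Density = mass / volume
Density = 15.35 / 20.63 = 0.744 g/cm^3


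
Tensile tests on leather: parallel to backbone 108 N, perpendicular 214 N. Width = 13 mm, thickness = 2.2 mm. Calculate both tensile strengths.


Area = 13 x 2.2 = 28.6 mm^2
TS (parallel) = 108 / 28.6 = 3.78 N/mm^2
TS (perpendicular) = 214 / 28.6 = 7.48 N/mm^2


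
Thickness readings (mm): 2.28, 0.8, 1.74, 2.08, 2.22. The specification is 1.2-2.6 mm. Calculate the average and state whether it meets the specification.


Sum = 9.12
Average = 9.12 / 5 = 1.82 mm
Specification range: 1.2 to 2.6 mm
Within spec: Yes


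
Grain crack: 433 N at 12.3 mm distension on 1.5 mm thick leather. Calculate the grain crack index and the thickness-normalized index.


Crack index = 433 / 12.3 = 35.2 N/mm
Normalized = 35.2 / 1.5 = 23.5 N/mm per mm


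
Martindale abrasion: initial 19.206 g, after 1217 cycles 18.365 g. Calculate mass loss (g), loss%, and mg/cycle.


Mass loss = 0.841 g
Loss = 4.38%
Rate = 0.691 mg/cycle

Loss = 19.206 - 18.365 = 0.841 g
Loss% = 0.841 / 19.206 x 100 = 4.38%
Rate = 0.841 / 1217 x 1000 = 0.691 mg/cycle


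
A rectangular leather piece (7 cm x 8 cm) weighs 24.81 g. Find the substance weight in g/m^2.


4430.4 g/m^2

Area = 7 x 8 = 56 cm^2
SW = 24.81 / 56 x 10000 = 4430.4 g/m^2


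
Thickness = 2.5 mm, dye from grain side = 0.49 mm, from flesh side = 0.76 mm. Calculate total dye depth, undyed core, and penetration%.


Total dyed = 1.25 mm
Undyed core = 1.25 mm
Penetration = 50.0%

Total dyed = 0.49 + 0.76 = 1.25 mm
Undyed core = 2.5 - 1.25 = 1.25 mm
Penetration = 1.25 / 2.5 x 100 = 50.0%


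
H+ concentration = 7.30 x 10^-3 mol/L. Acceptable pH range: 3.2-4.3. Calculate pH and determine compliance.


pH = 2.14
Compliant: No

pH = -log10(7.30 x 10^-3) = 2.14
Range: 3.2 to 4.3
Compliant: No


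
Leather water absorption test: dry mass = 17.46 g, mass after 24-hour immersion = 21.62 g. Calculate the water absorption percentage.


23.8%


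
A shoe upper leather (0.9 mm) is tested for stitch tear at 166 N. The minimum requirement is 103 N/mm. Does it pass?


STS = 184.4 N/mm
Passes: Yes

STS = 166 / 0.9 = 184.4 N/mm
Minimum required: 103 N/mm
Passes: Yes


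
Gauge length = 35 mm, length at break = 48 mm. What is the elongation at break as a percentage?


Extension = 48 - 35 = 13 mm
Elongation = 13 / 35 x 100 = 37.1%


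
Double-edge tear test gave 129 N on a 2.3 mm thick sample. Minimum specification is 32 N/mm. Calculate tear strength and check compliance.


Tear strength = 56.1 N/mm
Compliant: Yes


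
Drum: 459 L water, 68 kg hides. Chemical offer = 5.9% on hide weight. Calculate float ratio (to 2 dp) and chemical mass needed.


Float ratio = 6.75
Chemical needed = 4.012 kg

Float ratio = 459 / 68 = 6.75
Chemical = 68 x 5.9 / 100 = 4.012 kg


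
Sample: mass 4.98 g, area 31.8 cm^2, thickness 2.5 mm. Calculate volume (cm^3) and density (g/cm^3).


Thickness in cm = 2.5 / 10 = 0.25 cm
Volume = 31.8 x 0.25 = 7.950 cm^3
Density = 4.98 / 7.950 = 0.626 g/cm^3


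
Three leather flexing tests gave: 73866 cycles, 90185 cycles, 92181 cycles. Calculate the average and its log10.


Average = (73866 + 90185 + 92181) / 3 = 85411 cycles
log10(85411) = 4.93


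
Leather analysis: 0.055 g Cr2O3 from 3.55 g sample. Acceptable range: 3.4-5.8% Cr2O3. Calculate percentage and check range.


Cr2O3 = 1.55%
Within range: No

Cr2O3% = 0.055 / 3.55 x 100 = 1.55%
Acceptable range: 3.4 to 5.8%
Within range: No


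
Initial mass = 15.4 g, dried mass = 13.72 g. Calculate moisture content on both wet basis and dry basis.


Wet basis = 10.9%
Dry basis = 12.2%


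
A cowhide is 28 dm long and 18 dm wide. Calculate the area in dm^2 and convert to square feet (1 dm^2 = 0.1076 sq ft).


504 dm^2
54.23 sq ft

Area = 28 x 18 = 504 dm^2
Conversion: 504 x 0.1076 = 54.23 sq ft


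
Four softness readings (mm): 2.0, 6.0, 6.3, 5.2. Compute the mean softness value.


Sum = 2.0 + 6.0 + 6.3 + 5.2
Mean = 19.5 / 4 = 4.88 mm


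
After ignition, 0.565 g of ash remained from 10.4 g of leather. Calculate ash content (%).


Ash% = 0.565 / 10.4 x 100
Ash% = 5.43%


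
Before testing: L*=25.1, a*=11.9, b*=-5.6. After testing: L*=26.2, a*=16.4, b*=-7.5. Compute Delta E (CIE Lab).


Delta E = 5.01

dL = 26.2 - 25.1 = 1.1
da = 16.4 - 11.9 = 4.5
db = -7.5 - (-5.6) = -1.9
dE = sqrt((1.1)^2 + (4.5)^2 + (-1.9)^2) = 5.01


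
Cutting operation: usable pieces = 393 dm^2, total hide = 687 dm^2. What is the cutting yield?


57.2%


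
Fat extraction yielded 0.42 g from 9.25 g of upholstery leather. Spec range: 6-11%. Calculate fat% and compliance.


Fat% = 0.42 / 9.25 x 100 = 4.5%
Spec range: 6-11%
Compliant: No


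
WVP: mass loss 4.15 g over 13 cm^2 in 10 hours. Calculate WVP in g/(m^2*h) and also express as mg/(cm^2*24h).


WVP = 4.15 / (13 x 10) x 10000 = 319.23 g/(m^2*h)
Mass loss in mg = 4.15 x 1000 = 4150 mg
Per cm^2 per 24h in mg: 4150 x 24 / (13 x 10) = 99600 / 130 = 766.15 mg/(cm^2*24h)


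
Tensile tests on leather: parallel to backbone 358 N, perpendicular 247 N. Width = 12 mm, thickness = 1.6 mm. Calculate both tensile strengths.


Area = 12 x 1.6 = 19.2 mm^2
TS (parallel) = 358 / 19.2 = 18.65 N/mm^2
TS (perpendicular) = 247 / 19.2 = 12.86 N/mm^2


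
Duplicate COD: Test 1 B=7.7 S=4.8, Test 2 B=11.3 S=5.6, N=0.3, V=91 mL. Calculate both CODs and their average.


COD1 = (7.7 - 4.8) x 0.3 x 8000 / 91 = 76.5 mg/L
COD2 = (11.3 - 5.6) x 0.3 x 8000 / 91 = 150.3 mg/L
Average = (76.5 + 150.3) / 2 = 113.4 mg/L


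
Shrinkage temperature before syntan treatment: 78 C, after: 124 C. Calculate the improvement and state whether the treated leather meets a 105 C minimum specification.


Improvement = 124 - 78 = 46 C
Spec check: 124 C >= 105 C? Yes


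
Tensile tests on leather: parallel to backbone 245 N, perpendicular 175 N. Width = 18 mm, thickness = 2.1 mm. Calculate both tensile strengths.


Area = 18 x 2.1 = 37.8 mm^2
TS (parallel) = 245 / 37.8 = 6.48 N/mm^2
TS (perpendicular) = 175 / 37.8 = 4.63 N/mm^2


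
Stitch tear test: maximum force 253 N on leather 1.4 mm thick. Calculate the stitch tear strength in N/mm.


Stitch tear strength = force / thickness
STS = 253 / 1.4 = 180.7 N/mm


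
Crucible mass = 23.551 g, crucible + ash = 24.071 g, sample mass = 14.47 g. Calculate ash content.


Ash mass = 24.071 - 23.551 = 0.520 g
Ash% = 0.520 / 14.47 x 100 = 3.59%


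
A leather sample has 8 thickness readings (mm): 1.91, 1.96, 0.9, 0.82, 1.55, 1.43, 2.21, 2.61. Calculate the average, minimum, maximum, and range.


Sum = 13.39
Average = 13.39 / 8 = 1.67 mm
Minimum = 0.82 mm
Maximum = 2.61 mm
Range = 2.61 - 0.82 = 1.79 mm


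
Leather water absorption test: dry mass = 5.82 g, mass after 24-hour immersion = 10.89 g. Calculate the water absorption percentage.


Water absorbed = 10.89 - 5.82 = 5.07 g
WA% = 5.07 / 5.82 x 100 = 87.1%


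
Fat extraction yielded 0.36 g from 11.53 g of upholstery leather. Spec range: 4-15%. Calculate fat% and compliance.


Fat% = 0.36 / 11.53 x 100 = 3.1%
Spec range: 4-15%
Compliant: No


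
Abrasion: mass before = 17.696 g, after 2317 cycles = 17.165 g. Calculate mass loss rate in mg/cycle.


Mass loss = 17.696 - 17.165 = 0.531 g
Rate = 0.531 / 2317 x 1000 = 0.229 mg/cycle


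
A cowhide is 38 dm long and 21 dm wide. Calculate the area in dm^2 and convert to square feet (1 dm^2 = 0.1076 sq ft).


Area = 38 x 21 = 798 dm^2
Conversion: 798 x 0.1076 = 85.86 sq ft


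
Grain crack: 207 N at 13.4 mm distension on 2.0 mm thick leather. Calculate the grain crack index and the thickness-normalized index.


Crack index = 207 / 13.4 = 15.4 N/mm
Normalized = 15.4 / 2.0 = 7.7 N/mm per mm


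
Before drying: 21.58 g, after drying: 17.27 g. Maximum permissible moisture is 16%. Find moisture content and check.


Moisture content = 20.0%
Acceptable: No

MC = (21.58 - 17.27) / 21.58 x 100 = 20.0%
Maximum: 16%
Acceptable: No


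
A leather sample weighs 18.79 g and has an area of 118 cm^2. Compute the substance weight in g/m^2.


Substance weight = mass / area x 10000
SW = 18.79 / 118 x 10000
SW = 1592.4 g/m^2


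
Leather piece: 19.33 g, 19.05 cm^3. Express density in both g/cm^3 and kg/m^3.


1.015 g/cm^3
1015 kg/m^3

Density = 19.33 / 19.05 = 1.015 g/cm^3
Convert: 1.015 x 1000 = 1015 kg/m^3


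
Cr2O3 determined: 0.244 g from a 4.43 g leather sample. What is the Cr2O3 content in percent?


5.51%

Cr2O3% = 0.244 / 4.43 x 100
Cr2O3% = 5.51%


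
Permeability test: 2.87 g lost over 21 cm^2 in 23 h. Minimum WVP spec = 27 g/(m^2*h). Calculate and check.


WVP = 59.42 g/(m^2*h)
Meets specification: Yes

WVP = 2.87 / (21 x 23) x 10000 = 59.42 g/(m^2*h)
Minimum: 27 g/(m^2*h)
Meets spec: Yes


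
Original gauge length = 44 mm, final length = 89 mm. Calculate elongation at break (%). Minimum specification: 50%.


Extension = 89 - 44 = 45 mm
Elongation = 45 / 44 x 100 = 102.3%
Minimum required: 50%
Meets specification: Yes


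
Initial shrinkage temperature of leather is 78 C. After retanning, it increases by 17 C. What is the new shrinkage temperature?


95 C

New Ts = 78 + 17 = 95 C


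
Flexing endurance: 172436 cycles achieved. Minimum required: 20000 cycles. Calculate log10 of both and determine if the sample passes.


log10(172436) = 5.24
log10(20000) = 4.30
Passes: Yes


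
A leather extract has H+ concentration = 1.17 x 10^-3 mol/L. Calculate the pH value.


pH = -log10[H+]
pH = -log10(1.17 x 10^-3) = 2.93


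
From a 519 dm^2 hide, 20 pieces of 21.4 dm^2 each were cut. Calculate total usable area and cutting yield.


Usable area = 428.0 dm^2
Yield = 82.5%


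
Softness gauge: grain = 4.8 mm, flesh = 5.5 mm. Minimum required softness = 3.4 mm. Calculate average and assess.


Average = (4.8 + 5.5) / 2 = 5.15 mm
Minimum = 3.4 mm
Meets requirement: Yes


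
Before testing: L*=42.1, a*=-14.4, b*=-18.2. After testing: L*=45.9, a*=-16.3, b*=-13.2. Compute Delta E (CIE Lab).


dL = 45.9 - 42.1 = 3.8
da = -16.3 - (-14.4) = -1.9
db = -13.2 - (-18.2) = 5.0
dE = sqrt((3.8)^2 + (-1.9)^2 + (5.0)^2) = 6.56


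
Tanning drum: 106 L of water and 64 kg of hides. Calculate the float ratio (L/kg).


1.7

Float ratio = water / hide weight
Ratio = 106 / 64 = 1.7


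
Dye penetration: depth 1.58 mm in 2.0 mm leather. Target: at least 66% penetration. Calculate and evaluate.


Penetration = 1.58 / 2.0 x 100 = 79.0%
Target: 66%
Meets target: Yes


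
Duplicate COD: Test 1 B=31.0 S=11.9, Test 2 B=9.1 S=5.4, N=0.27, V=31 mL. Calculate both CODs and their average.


COD1 = (31.0 - 11.9) x 0.27 x 8000 / 31 = 1330.8 mg/L
COD2 = (9.1 - 5.4) x 0.27 x 8000 / 31 = 257.8 mg/L
Average = (1330.8 + 257.8) / 2 = 794.3 mg/L


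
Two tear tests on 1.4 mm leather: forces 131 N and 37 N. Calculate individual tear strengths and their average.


Tear 1 = 93.6 N/mm
Tear 2 = 26.4 N/mm
Average = 60.0 N/mm


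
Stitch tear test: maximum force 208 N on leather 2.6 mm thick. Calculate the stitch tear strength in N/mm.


80.0 N/mm


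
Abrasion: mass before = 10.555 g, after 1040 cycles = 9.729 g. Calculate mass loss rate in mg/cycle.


0.794 mg/cycle

Mass loss = 10.555 - 9.729 = 0.826 g
Rate = 0.826 / 1040 x 1000 = 0.794 mg/cycle


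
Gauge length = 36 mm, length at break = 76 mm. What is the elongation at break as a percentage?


111.1%


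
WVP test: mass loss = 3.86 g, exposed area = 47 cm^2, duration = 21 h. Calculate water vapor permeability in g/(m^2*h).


39.11 g/(m^2*h)

WVP = mass_loss / (area x time) x 10000
WVP = 3.86 / (47 x 21) x 10000
WVP = 3.86 / 987 x 10000 = 39.11 g/(m^2*h)


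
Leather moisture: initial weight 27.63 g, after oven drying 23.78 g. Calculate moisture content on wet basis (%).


Moisture = 27.63 - 23.78 = 3.85 g
MC = 3.85 / 27.63 x 100 = 13.9%


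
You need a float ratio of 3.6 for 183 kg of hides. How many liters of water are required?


658.8 L

Water = hide weight x target ratio
Water = 183 x 3.6 = 658.8 L


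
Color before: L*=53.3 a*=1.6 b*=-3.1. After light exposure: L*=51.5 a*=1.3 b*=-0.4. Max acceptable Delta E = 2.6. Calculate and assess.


dL = -1.8, da = -0.3, db = 2.7
dE = sqrt((-1.8)^2 + (-0.3)^2 + (2.7)^2) = 3.26
Max = 2.6
Passes: No


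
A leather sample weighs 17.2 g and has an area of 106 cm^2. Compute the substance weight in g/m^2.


1622.6 g/m^2

Substance weight = mass / area x 10000
SW = 17.2 / 106 x 10000
SW = 1622.6 g/m^2


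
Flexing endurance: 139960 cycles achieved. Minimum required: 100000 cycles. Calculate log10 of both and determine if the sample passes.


Achieved: log10 = 5.15
Required: log10 = 5.00
Passes: Yes

log10(139960) = 5.15
log10(100000) = 5.00
Passes: Yes


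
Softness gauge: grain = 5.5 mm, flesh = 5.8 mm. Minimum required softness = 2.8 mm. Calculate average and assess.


Average softness = 5.65 mm
Meets requirement: Yes

Average = (5.5 + 5.8) / 2 = 5.65 mm
Minimum = 2.8 mm
Meets requirement: Yes
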